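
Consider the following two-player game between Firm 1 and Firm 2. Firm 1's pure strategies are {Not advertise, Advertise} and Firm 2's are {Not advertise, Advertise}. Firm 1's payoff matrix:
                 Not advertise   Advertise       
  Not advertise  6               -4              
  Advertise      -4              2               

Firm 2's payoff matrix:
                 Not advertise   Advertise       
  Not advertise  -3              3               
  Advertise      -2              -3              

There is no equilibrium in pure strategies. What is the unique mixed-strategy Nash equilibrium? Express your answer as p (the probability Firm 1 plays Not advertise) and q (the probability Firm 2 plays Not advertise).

For Firm 2 to be willing to mix, Firm 2 must be indifferent between Not advertise and Advertise, which pins down Firm 1's mix.
  Firm 2's payoff to Not advertise: p·(-3) + (1−p)·(-2) = -p - 2
  Firm 2's payoff to Advertise: p·3 + (1−p)·(-3) = 6p - 3
  -p - 2 = 6p - 3  ⇒  -7p = -1  ⇒  p = 1/7.
In a mixed equilibrium Firm 1 is indifferent between Not advertise and Advertise; this condition fixes q.
  Firm 1's payoff from Not advertise: q·6 + (1−q)·(-4) = 10q - 4
  Firm 1's payoff from Advertise: q·(-4) + (1−q)·2 = -6q + 2
  10q - 4 = -6q + 2  ⇒  16q = 6  ⇒  q = 3/8.

p = 1/7, q = 3/8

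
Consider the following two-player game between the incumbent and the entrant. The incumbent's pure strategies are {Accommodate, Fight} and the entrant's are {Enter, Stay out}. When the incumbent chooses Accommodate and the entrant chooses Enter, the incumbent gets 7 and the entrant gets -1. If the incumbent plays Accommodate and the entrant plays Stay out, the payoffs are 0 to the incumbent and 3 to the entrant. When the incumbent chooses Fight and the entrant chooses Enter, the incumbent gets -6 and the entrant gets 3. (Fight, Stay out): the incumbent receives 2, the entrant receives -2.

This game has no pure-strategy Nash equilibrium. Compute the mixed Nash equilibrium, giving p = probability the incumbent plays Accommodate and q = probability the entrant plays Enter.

p = 5/9, q = 2/15

Set the entrant's expected payoff from Enter equal to that from Stay out:
  the entrant's payoff from Enter: p·(-1) + (1−p)·3 = -4p + 3
  the entrant's payoff from Stay out: p·3 + (1−p)·(-2) = 5p - 2
  -4p + 3 = 5p - 2  ⇒  -9p = -5  ⇒  p = 5/9.
In a mixed equilibrium the incumbent is indifferent between Accommodate and Fight; this condition fixes q.
  the incumbent's payoff to Accommodate: q·7 + (1−q)·0 = 7q
  the incumbent's payoff to Fight: q·(-6) + (1−q)·2 = -8q + 2
  7q = -8q + 2  ⇒  15q = 2  ⇒  q = 2/15.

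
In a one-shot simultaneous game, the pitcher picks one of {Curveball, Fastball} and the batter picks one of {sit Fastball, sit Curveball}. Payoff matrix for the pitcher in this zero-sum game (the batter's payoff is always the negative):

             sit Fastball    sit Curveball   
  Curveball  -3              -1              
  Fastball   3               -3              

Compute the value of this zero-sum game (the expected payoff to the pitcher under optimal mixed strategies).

Set the pitcher's expected payoff from Curveball equal to that from Fastball:
  the pitcher's payoff from Curveball: q·(-3) + (1−q)·(-1) = -2q - 1
  the pitcher's payoff from Fastball: q·3 + (1−q)·(-3) = 6q - 3
  -2q - 1 = 6q - 3  ⇒  -8q = -2  ⇒  q = 1/4.
The value is the pitcher's expected payoff against this mix (using Curveball): (1/4)·(-3) + (3/4)·(-1) = -3/2.

v = -3/2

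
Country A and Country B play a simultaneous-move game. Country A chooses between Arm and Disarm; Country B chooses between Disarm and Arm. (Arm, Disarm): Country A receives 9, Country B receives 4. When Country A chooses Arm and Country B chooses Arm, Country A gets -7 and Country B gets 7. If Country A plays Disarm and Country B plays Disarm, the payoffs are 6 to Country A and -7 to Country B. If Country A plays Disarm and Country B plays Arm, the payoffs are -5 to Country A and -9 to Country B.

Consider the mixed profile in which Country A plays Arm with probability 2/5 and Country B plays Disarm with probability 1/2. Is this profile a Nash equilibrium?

Given Country B's mix q = 1/2, Country A's payoff from Arm is 1 but from Disarm is 1/2. Country A strictly prefers Arm, so Country A would not mix.
So the proposed profile is not a Nash equilibrium.

No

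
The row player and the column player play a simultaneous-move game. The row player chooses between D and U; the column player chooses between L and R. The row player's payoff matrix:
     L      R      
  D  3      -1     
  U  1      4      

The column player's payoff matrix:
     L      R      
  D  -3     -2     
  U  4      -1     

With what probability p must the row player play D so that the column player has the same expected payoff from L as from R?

For the column player to be willing to mix, the column player must be indifferent between L and R, which pins down the row player's mix.
  the column player's payoff to L: p·(-3) + (1−p)·4 = -7p + 4
  the column player's payoff to R: p·(-2) + (1−p)·(-1) = -p - 1
  -7p + 4 = -p - 1  ⇒  -6p = -5  ⇒  p = 5/6.

p = 5/6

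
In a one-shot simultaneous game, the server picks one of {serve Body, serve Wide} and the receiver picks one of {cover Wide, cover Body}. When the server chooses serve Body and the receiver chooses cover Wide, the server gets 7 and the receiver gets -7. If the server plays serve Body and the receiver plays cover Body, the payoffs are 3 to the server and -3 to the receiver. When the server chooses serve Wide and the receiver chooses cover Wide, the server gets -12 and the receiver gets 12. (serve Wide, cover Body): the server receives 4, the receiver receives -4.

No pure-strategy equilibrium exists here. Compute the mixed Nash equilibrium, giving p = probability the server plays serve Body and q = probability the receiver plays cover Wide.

Set the receiver's expected payoff from cover Wide equal to that from cover Body:
  the receiver's payoff to cover Wide: p·(-7) + (1−p)·12 = -19p + 12
  the receiver's payoff to cover Body: p·(-3) + (1−p)·(-4) = p - 4
  -19p + 12 = p - 4  ⇒  -20p = -16  ⇒  p = 4/5.
In a mixed equilibrium the server is indifferent between serve Body and serve Wide; this condition fixes q.
  the server's payoff from serve Body: q·7 + (1−q)·3 = 4q + 3
  the server's payoff from serve Wide: q·(-12) + (1−q)·4 = -16q + 4
  4q + 3 = -16q + 4  ⇒  20q = 1  ⇒  q = 1/20.

p = 4/5, q = 1/20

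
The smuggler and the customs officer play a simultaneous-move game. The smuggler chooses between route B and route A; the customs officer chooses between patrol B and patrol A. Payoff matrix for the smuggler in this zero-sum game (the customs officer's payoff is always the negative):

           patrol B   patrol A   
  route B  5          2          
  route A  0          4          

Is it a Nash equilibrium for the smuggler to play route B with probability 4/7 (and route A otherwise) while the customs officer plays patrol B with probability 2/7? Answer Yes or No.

Check the customs officer's indifference given the smuggler's mix p = 4/7:
  payoff from patrol B = -20/7; payoff from patrol A = -20/7 — equal.
Check the smuggler's indifference given the customs officer's mix q = 2/7:
  payoff from route B = 20/7; payoff from route A = 20/7 — equal.
Both players are indifferent, so neither can profitably deviate.

Yes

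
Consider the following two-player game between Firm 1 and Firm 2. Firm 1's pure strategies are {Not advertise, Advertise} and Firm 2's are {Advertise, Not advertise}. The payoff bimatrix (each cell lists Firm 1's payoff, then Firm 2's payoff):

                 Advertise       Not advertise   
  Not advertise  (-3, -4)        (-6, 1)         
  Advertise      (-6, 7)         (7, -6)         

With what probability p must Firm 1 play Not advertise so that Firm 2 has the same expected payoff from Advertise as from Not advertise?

p = 13/18

In a mixed equilibrium Firm 2 is indifferent between Advertise and Not advertise; this condition fixes p.
  Firm 2's payoff to Advertise: p·(-4) + (1−p)·7 = -11p + 7
  Firm 2's payoff to Not advertise: p·1 + (1−p)·(-6) = 7p - 6
  -11p + 7 = 7p - 6  ⇒  -18p = -13  ⇒  p = 13/18.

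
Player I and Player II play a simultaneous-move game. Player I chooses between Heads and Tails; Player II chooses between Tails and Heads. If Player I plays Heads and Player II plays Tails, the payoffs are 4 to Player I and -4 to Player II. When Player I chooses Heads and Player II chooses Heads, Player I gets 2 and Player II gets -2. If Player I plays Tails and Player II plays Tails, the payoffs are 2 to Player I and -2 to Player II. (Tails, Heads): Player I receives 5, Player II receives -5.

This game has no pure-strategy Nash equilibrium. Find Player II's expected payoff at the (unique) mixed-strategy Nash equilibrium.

-16/5

Player I's mix must leave Player II indifferent between Tails and Heads.
  Player II's payoff from Tails: p·(-4) + (1−p)·(-2) = -2p - 2
  Player II's payoff from Heads: p·(-2) + (1−p)·(-5) = 3p - 5
  -2p - 2 = 3p - 5  ⇒  -5p = -3  ⇒  p = 3/5.
At equilibrium Player II is indifferent across columns, so Player II's payoff equals the payoff from Tails: (3/5)·(-4) + (2/5)·(-2) = -16/5.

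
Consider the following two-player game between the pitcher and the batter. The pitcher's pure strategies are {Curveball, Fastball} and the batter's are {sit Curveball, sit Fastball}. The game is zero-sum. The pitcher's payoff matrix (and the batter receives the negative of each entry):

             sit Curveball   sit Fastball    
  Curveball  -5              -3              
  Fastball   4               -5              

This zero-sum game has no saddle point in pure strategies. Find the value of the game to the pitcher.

v = -37/11

The batter's mix must leave the pitcher indifferent between Curveball and Fastball.
  the pitcher's payoff to Curveball: q·(-5) + (1−q)·(-3) = -2q - 3
  the pitcher's payoff to Fastball: q·4 + (1−q)·(-5) = 9q - 5
  -2q - 3 = 9q - 5  ⇒  -11q = -2  ⇒  q = 2/11.
The value is the pitcher's expected payoff against this mix (using Curveball): (2/11)·(-5) + (9/11)·(-3) = -37/11.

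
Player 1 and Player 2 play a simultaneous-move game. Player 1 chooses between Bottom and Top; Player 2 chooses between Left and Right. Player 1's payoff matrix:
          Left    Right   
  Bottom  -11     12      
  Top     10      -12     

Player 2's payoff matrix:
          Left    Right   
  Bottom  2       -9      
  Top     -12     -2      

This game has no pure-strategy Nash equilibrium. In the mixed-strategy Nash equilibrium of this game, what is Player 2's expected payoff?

-16/3

For Player 2 to be willing to mix, Player 2 must be indifferent between Left and Right, which pins down Player 1's mix.
  Player 2's expected payoff from Left: p·2 + (1−p)·(-12) = 14p - 12
  Player 2's expected payoff from Right: p·(-9) + (1−p)·(-2) = -7p - 2
  14p - 12 = -7p - 2  ⇒  21p = 10  ⇒  p = 10/21.
At equilibrium Player 2 is indifferent across columns, so Player 2's payoff equals the payoff from Left: (10/21)·2 + (11/21)·(-12) = -16/3.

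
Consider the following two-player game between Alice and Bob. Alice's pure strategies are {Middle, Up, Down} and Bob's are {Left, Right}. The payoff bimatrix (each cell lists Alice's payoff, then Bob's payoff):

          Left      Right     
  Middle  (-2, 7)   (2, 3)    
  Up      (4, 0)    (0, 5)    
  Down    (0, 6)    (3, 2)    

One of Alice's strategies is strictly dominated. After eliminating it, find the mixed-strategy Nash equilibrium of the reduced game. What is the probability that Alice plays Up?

Alice's strategy Middle is strictly dominated by Down: 0 > -2 and 3 > 2. Eliminate Middle.
Bob's indifference between Left and Right determines Alice's mixing probability p:
  Bob's expected payoff from Left: p·0 + (1−p)·6 = -6p + 6
  Bob's expected payoff from Right: p·5 + (1−p)·2 = 3p + 2
  -6p + 6 = 3p + 2  ⇒  -9p = -4  ⇒  p = 4/9.

p = 4/9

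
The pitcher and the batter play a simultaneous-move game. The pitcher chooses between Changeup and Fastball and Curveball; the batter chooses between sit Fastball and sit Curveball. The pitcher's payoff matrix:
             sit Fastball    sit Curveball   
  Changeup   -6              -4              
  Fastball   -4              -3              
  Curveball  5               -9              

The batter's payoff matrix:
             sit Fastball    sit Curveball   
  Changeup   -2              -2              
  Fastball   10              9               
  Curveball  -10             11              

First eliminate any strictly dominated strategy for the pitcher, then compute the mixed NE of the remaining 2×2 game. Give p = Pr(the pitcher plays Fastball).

The pitcher's strategy Changeup is strictly dominated by Fastball: -4 > -6 and -3 > -4. Eliminate Changeup.
In a mixed equilibrium the batter is indifferent between sit Fastball and sit Curveball; this condition fixes p.
  the batter's payoff to sit Fastball: p·10 + (1−p)·(-10) = 20p - 10
  the batter's payoff to sit Curveball: p·9 + (1−p)·11 = -2p + 11
  20p - 10 = -2p + 11  ⇒  22p = 21  ⇒  p = 21/22.

p = 21/22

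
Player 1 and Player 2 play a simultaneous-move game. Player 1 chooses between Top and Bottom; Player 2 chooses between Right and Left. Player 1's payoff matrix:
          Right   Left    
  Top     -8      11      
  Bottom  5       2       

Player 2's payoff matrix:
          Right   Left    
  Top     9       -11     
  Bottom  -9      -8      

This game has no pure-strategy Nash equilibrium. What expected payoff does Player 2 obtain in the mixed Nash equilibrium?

-57/7

For Player 2 to be willing to mix, Player 2 must be indifferent between Right and Left, which pins down Player 1's mix.
  Player 2's payoff from Right: p·9 + (1−p)·(-9) = 18p - 9
  Player 2's payoff from Left: p·(-11) + (1−p)·(-8) = -3p - 8
  18p - 9 = -3p - 8  ⇒  21p = 1  ⇒  p = 1/21.
At equilibrium Player 2 is indifferent across columns, so Player 2's payoff equals the payoff from Right: (1/21)·9 + (20/21)·(-9) = -57/7.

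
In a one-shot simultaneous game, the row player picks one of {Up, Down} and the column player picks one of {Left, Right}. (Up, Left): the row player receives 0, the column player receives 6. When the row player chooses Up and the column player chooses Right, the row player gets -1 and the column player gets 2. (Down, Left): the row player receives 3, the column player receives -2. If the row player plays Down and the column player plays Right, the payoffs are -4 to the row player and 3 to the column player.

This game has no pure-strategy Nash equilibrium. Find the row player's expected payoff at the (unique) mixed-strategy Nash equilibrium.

-1/2

Set the row player's expected payoff from Up equal to that from Down:
  the row player's expected payoff from Up: q·0 + (1−q)·(-1) = q - 1
  the row player's expected payoff from Down: q·3 + (1−q)·(-4) = 7q - 4
  q - 1 = 7q - 4  ⇒  -6q = -3  ⇒  q = 1/2.
At equilibrium the row player is indifferent across rows, so the row player's payoff equals the payoff from Up: (1/2)·0 + (1/2)·(-1) = -1/2.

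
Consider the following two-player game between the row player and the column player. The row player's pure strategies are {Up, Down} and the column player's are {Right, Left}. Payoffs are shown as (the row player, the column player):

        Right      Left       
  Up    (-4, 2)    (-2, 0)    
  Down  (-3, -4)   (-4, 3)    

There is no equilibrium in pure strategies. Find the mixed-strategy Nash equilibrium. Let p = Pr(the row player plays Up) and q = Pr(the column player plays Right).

p = 7/9, q = 2/3

In a mixed equilibrium the column player is indifferent between Right and Left; this condition fixes p.
  the column player's expected payoff from Right: p·2 + (1−p)·(-4) = 6p - 4
  the column player's expected payoff from Left: p·0 + (1−p)·3 = -3p + 3
  6p - 4 = -3p + 3  ⇒  9p = 7  ⇒  p = 7/9.
Set the row player's expected payoff from Up equal to that from Down:
  the row player's payoff from Up: q·(-4) + (1−q)·(-2) = -2q - 2
  the row player's payoff from Down: q·(-3) + (1−q)·(-4) = q - 4
  -2q - 2 = q - 4  ⇒  -3q = -2  ⇒  q = 2/3.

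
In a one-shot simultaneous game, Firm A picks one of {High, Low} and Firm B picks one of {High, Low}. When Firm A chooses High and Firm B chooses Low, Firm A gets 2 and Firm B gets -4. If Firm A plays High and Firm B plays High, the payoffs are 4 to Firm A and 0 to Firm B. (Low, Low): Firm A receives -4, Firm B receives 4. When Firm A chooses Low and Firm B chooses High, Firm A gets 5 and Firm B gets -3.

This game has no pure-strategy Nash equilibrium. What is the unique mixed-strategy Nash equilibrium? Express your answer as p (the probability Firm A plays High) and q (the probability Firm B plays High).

Firm B's indifference between High and Low determines Firm A's mixing probability p:
  Firm B's payoff from High: p·0 + (1−p)·(-3) = 3p - 3
  Firm B's payoff from Low: p·(-4) + (1−p)·4 = -8p + 4
  3p - 3 = -8p + 4  ⇒  11p = 7  ⇒  p = 7/11.
In a mixed equilibrium Firm A is indifferent between High and Low; this condition fixes q.
  Firm A's payoff from High: q·4 + (1−q)·2 = 2q + 2
  Firm A's payoff from Low: q·5 + (1−q)·(-4) = 9q - 4
  2q + 2 = 9q - 4  ⇒  -7q = -6  ⇒  q = 6/7.

p = 7/11, q = 6/7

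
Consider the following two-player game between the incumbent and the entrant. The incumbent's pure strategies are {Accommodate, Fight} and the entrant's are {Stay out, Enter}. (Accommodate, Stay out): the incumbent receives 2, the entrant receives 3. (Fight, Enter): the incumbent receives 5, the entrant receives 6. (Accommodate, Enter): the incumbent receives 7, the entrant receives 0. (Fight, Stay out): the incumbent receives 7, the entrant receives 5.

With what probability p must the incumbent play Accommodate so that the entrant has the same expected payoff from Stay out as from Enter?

p = 1/4

Set the entrant's expected payoff from Stay out equal to that from Enter:
  the entrant's payoff from Stay out: p·3 + (1−p)·5 = -2p + 5
  the entrant's payoff from Enter: p·0 + (1−p)·6 = -6p + 6
  -2p + 5 = -6p + 6  ⇒  4p = 1  ⇒  p = 1/4.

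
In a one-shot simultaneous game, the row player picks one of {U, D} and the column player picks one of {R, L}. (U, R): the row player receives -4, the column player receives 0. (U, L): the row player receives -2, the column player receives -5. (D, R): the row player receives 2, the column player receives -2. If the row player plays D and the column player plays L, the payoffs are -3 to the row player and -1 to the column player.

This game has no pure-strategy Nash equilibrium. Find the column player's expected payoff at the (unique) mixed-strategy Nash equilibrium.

-5/3

In a mixed equilibrium the column player is indifferent between R and L; this condition fixes p.
  the column player's payoff to R: p·0 + (1−p)·(-2) = 2p - 2
  the column player's payoff to L: p·(-5) + (1−p)·(-1) = -4p - 1
  2p - 2 = -4p - 1  ⇒  6p = 1  ⇒  p = 1/6.
At equilibrium the column player is indifferent across columns, so the column player's payoff equals the payoff from R: (1/6)·0 + (5/6)·(-2) = -5/3.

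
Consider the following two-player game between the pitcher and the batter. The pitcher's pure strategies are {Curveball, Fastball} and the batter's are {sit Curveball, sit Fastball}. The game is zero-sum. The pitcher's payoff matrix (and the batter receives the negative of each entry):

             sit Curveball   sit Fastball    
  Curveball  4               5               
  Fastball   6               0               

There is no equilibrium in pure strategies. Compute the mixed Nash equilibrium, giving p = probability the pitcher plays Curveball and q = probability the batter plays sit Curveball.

p = 6/7, q = 5/7

For the batter to be willing to mix, the batter must be indifferent between sit Curveball and sit Fastball, which pins down the pitcher's mix.
  the batter's payoff to sit Curveball: p·(-4) + (1−p)·(-6) = 2p - 6
  the batter's payoff to sit Fastball: p·(-5) + (1−p)·0 = -5p
  2p - 6 = -5p  ⇒  7p = 6  ⇒  p = 6/7.
The pitcher's indifference between Curveball and Fastball determines the batter's mixing probability q:
  the pitcher's expected payoff from Curveball: q·4 + (1−q)·5 = -q + 5
  the pitcher's expected payoff from Fastball: q·6 + (1−q)·0 = 6q
  -q + 5 = 6q  ⇒  -7q = -5  ⇒  q = 5/7.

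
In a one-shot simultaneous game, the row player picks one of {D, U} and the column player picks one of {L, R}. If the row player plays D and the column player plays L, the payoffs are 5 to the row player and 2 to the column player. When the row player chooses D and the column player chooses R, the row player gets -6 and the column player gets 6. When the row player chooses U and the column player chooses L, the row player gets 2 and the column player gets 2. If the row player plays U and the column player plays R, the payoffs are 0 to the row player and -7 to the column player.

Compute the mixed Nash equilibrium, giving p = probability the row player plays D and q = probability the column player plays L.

In a mixed equilibrium the column player is indifferent between L and R; this condition fixes p.
  the column player's payoff from L: p·2 + (1−p)·2 = 2
  the column player's payoff from R: p·6 + (1−p)·(-7) = 13p - 7
  2 = 13p - 7  ⇒  -13p = -9  ⇒  p = 9/13.
Set the row player's expected payoff from D equal to that from U:
  the row player's payoff to D: q·5 + (1−q)·(-6) = 11q - 6
  the row player's payoff to U: q·2 + (1−q)·0 = 2q
  11q - 6 = 2q  ⇒  9q = 6  ⇒  q = 2/3.

p = 9/13, q = 2/3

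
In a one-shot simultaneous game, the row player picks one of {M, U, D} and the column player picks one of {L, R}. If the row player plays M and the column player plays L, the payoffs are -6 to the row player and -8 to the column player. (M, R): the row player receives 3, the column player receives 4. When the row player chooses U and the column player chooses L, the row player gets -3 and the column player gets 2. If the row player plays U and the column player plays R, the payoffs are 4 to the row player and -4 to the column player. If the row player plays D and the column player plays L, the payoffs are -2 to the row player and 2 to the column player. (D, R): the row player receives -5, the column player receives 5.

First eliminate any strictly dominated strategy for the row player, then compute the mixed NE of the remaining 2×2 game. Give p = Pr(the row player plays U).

The row player's strategy M is strictly dominated by U: -3 > -6 and 4 > 3. Eliminate M.
For the column player to be willing to mix, the column player must be indifferent between L and R, which pins down the row player's mix.
  the column player's payoff from L: p·2 + (1−p)·2 = 2
  the column player's payoff from R: p·(-4) + (1−p)·5 = -9p + 5
  2 = -9p + 5  ⇒  9p = 3  ⇒  p = 1/3.

p = 1/3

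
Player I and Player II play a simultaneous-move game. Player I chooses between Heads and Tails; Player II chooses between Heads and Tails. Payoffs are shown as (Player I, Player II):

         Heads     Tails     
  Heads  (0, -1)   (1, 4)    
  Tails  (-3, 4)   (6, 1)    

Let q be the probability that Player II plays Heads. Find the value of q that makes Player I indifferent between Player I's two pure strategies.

q = 5/8

Set Player I's expected payoff from Heads equal to that from Tails:
  Player I's payoff to Heads: q·0 + (1−q)·1 = -q + 1
  Player I's payoff to Tails: q·(-3) + (1−q)·6 = -9q + 6
  -q + 1 = -9q + 6  ⇒  8q = 5  ⇒  q = 5/8.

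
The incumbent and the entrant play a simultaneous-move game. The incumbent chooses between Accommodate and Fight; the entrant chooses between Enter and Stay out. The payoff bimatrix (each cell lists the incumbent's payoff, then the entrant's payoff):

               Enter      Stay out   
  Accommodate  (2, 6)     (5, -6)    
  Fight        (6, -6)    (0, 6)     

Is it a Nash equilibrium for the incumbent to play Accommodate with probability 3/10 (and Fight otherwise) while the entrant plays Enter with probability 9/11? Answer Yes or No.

No

Given the incumbent's mix p = 3/10, the entrant's payoff from Enter is -12/5 but from Stay out is 12/5. The entrant strictly prefers Stay out, so the entrant would not mix.
So the proposed profile is not a Nash equilibrium.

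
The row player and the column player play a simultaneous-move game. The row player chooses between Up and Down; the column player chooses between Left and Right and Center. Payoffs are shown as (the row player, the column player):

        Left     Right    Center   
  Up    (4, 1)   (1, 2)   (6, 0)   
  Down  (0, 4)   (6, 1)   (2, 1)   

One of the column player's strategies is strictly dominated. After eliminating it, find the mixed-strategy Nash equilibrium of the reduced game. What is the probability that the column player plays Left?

The column player's strategy Center is strictly dominated by Left: 1 > 0 and 4 > 1. Eliminate Center.
The row player's indifference between Up and Down determines the column player's mixing probability q:
  the row player's expected payoff from Up: q·4 + (1−q)·1 = 3q + 1
  the row player's expected payoff from Down: q·0 + (1−q)·6 = -6q + 6
  3q + 1 = -6q + 6  ⇒  9q = 5  ⇒  q = 5/9.

q = 5/9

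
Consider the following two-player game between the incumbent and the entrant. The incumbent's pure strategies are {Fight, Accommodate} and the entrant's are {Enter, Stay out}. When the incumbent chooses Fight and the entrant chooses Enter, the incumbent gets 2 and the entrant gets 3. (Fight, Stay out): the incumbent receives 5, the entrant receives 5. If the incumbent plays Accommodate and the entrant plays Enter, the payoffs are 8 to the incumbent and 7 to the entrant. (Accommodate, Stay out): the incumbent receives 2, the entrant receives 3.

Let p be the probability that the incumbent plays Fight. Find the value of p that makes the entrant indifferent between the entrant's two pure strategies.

p = 2/3

In a mixed equilibrium the entrant is indifferent between Enter and Stay out; this condition fixes p.
  the entrant's payoff to Enter: p·3 + (1−p)·7 = -4p + 7
  the entrant's payoff to Stay out: p·5 + (1−p)·3 = 2p + 3
  -4p + 7 = 2p + 3  ⇒  -6p = -4  ⇒  p = 2/3.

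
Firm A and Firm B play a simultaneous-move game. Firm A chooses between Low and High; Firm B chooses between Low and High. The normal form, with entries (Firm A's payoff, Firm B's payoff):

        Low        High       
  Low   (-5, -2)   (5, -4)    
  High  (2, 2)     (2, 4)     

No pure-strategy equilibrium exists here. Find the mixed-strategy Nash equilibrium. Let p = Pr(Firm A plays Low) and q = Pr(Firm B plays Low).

Set Firm B's expected payoff from Low equal to that from High:
  Firm B's expected payoff from Low: p·(-2) + (1−p)·2 = -4p + 2
  Firm B's expected payoff from High: p·(-4) + (1−p)·4 = -8p + 4
  -4p + 2 = -8p + 4  ⇒  4p = 2  ⇒  p = 1/2.
Firm A's indifference between Low and High determines Firm B's mixing probability q:
  Firm A's payoff to Low: q·(-5) + (1−q)·5 = -10q + 5
  Firm A's payoff to High: q·2 + (1−q)·2 = 2
  -10q + 5 = 2  ⇒  -10q = -3  ⇒  q = 3/10.

p = 1/2, q = 3/10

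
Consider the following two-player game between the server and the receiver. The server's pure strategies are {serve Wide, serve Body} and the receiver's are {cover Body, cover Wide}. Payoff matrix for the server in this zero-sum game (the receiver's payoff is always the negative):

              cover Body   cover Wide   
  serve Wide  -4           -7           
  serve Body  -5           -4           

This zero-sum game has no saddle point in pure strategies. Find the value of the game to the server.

v = -19/4

For the server to be willing to mix, the server must be indifferent between serve Wide and serve Body, which pins down the receiver's mix.
  the server's expected payoff from serve Wide: q·(-4) + (1−q)·(-7) = 3q - 7
  the server's expected payoff from serve Body: q·(-5) + (1−q)·(-4) = -q - 4
  3q - 7 = -q - 4  ⇒  4q = 3  ⇒  q = 3/4.
The value is the server's expected payoff against this mix (using serve Wide): (3/4)·(-4) + (1/4)·(-7) = -19/4.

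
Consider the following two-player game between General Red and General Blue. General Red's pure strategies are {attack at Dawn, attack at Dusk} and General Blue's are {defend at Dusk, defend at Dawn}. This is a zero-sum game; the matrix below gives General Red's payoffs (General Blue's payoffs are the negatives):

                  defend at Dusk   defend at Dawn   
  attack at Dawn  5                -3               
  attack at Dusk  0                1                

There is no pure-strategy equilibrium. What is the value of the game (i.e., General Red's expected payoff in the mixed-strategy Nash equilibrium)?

For General Red to be willing to mix, General Red must be indifferent between attack at Dawn and attack at Dusk, which pins down General Blue's mix.
  General Red's expected payoff from attack at Dawn: q·5 + (1−q)·(-3) = 8q - 3
  General Red's expected payoff from attack at Dusk: q·0 + (1−q)·1 = -q + 1
  8q - 3 = -q + 1  ⇒  9q = 4  ⇒  q = 4/9.
The value is General Red's expected payoff against this mix (using attack at Dawn): (4/9)·5 + (5/9)·(-3) = 5/9.

v = 5/9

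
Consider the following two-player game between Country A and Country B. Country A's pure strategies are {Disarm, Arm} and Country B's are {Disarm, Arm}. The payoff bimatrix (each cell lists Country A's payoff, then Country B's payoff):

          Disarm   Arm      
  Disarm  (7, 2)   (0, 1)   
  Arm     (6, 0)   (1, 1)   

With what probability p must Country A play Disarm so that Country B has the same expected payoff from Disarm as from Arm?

p = 1/2

For Country B to be willing to mix, Country B must be indifferent between Disarm and Arm, which pins down Country A's mix.
  Country B's payoff from Disarm: p·2 + (1−p)·0 = 2p
  Country B's payoff from Arm: p·1 + (1−p)·1 = 1
  2p = 1  ⇒  2p = 1  ⇒  p = 1/2.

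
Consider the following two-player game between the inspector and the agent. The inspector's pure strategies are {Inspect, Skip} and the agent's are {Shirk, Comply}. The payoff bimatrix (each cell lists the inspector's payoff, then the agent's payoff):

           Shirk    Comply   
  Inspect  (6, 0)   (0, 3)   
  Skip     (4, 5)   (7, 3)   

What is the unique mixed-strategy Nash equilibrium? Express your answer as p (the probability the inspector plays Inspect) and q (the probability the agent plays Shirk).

p = 2/5, q = 7/9

Set the agent's expected payoff from Shirk equal to that from Comply:
  the agent's payoff to Shirk: p·0 + (1−p)·5 = -5p + 5
  the agent's payoff to Comply: p·3 + (1−p)·3 = 3
  -5p + 5 = 3  ⇒  -5p = -2  ⇒  p = 2/5.
Set the inspector's expected payoff from Inspect equal to that from Skip:
  the inspector's payoff to Inspect: q·6 + (1−q)·0 = 6q
  the inspector's payoff to Skip: q·4 + (1−q)·7 = -3q + 7
  6q = -3q + 7  ⇒  9q = 7  ⇒  q = 7/9.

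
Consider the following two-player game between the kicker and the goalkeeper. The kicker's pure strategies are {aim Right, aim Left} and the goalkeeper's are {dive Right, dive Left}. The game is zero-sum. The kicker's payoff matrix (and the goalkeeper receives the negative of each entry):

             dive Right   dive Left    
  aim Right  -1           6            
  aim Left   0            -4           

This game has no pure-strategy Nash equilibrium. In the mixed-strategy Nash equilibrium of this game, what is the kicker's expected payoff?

Set the kicker's expected payoff from aim Right equal to that from aim Left:
  the kicker's payoff from aim Right: q·(-1) + (1−q)·6 = -7q + 6
  the kicker's payoff from aim Left: q·0 + (1−q)·(-4) = 4q - 4
  -7q + 6 = 4q - 4  ⇒  -11q = -10  ⇒  q = 10/11.
At equilibrium the kicker is indifferent across rows, so the kicker's payoff equals the payoff from aim Right: (10/11)·(-1) + (1/11)·6 = -4/11.

-4/11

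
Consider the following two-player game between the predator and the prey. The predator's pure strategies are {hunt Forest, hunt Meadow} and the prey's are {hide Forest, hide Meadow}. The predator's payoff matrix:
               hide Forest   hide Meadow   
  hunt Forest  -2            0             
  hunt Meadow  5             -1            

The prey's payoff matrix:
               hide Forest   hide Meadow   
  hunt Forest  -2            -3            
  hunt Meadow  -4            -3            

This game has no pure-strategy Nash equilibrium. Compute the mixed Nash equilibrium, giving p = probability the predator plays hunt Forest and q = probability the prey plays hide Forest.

p = 1/2, q = 1/8

The prey's indifference between hide Forest and hide Meadow determines the predator's mixing probability p:
  the prey's expected payoff from hide Forest: p·(-2) + (1−p)·(-4) = 2p - 4
  the prey's expected payoff from hide Meadow: p·(-3) + (1−p)·(-3) = -3
  2p - 4 = -3  ⇒  2p = 1  ⇒  p = 1/2.
Set the predator's expected payoff from hunt Forest equal to that from hunt Meadow:
  the predator's expected payoff from hunt Forest: q·(-2) + (1−q)·0 = -2q
  the predator's expected payoff from hunt Meadow: q·5 + (1−q)·(-1) = 6q - 1
  -2q = 6q - 1  ⇒  -8q = -1  ⇒  q = 1/8.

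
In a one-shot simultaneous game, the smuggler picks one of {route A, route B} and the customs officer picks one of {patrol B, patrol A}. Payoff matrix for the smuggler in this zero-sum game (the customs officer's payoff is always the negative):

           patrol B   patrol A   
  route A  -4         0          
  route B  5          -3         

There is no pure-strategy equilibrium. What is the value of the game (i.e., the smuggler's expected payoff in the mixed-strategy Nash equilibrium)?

In a mixed equilibrium the smuggler is indifferent between route A and route B; this condition fixes q.
  the smuggler's expected payoff from route A: q·(-4) + (1−q)·0 = -4q
  the smuggler's expected payoff from route B: q·5 + (1−q)·(-3) = 8q - 3
  -4q = 8q - 3  ⇒  -12q = -3  ⇒  q = 1/4.
The value is the smuggler's expected payoff against this mix (using route A): (1/4)·(-4) + (3/4)·0 = -1.

v = -1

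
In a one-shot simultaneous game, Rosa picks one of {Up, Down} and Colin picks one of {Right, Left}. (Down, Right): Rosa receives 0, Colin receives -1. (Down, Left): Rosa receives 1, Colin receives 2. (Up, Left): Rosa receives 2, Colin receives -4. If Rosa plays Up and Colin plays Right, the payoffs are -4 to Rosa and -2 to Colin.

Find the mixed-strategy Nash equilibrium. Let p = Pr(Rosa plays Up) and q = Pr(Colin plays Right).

Set Colin's expected payoff from Right equal to that from Left:
  Colin's payoff from Right: p·(-2) + (1−p)·(-1) = -p - 1
  Colin's payoff from Left: p·(-4) + (1−p)·2 = -6p + 2
  -p - 1 = -6p + 2  ⇒  5p = 3  ⇒  p = 3/5.
In a mixed equilibrium Rosa is indifferent between Up and Down; this condition fixes q.
  Rosa's payoff from Up: q·(-4) + (1−q)·2 = -6q + 2
  Rosa's payoff from Down: q·0 + (1−q)·1 = -q + 1
  -6q + 2 = -q + 1  ⇒  -5q = -1  ⇒  q = 1/5.

p = 3/5, q = 1/5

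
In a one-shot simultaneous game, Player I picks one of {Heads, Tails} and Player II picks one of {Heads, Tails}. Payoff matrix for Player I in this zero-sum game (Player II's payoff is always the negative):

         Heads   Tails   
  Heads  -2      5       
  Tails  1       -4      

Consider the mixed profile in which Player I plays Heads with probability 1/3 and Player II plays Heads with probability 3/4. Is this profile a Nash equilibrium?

No

Given Player I's mix p = 1/3, Player II's payoff from Heads is 0 but from Tails is 1. Player II strictly prefers Tails, so Player II would not mix.
So the proposed profile is not a Nash equilibrium.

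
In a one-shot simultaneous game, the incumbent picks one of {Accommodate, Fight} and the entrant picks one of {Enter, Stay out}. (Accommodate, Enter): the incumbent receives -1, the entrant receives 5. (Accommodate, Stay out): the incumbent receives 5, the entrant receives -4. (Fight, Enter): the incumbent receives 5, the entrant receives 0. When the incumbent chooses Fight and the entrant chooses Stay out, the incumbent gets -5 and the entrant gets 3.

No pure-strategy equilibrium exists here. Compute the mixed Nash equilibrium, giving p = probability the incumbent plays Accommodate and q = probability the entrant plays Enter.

p = 1/4, q = 5/8

For the entrant to be willing to mix, the entrant must be indifferent between Enter and Stay out, which pins down the incumbent's mix.
  the entrant's payoff to Enter: p·5 + (1−p)·0 = 5p
  the entrant's payoff to Stay out: p·(-4) + (1−p)·3 = -7p + 3
  5p = -7p + 3  ⇒  12p = 3  ⇒  p = 1/4.
Set the incumbent's expected payoff from Accommodate equal to that from Fight:
  the incumbent's payoff from Accommodate: q·(-1) + (1−q)·5 = -6q + 5
  the incumbent's payoff from Fight: q·5 + (1−q)·(-5) = 10q - 5
  -6q + 5 = 10q - 5  ⇒  -16q = -10  ⇒  q = 5/8.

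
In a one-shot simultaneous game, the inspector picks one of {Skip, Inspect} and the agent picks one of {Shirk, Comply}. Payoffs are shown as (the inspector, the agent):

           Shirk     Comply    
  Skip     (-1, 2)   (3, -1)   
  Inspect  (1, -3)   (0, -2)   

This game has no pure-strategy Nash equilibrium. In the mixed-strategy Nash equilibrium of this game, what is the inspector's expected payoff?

The agent's mix must leave the inspector indifferent between Skip and Inspect.
  the inspector's payoff from Skip: q·(-1) + (1−q)·3 = -4q + 3
  the inspector's payoff from Inspect: q·1 + (1−q)·0 = q
  -4q + 3 = q  ⇒  -5q = -3  ⇒  q = 3/5.
At equilibrium the inspector is indifferent across rows, so the inspector's payoff equals the payoff from Skip: (3/5)·(-1) + (2/5)·3 = 3/5.

3/5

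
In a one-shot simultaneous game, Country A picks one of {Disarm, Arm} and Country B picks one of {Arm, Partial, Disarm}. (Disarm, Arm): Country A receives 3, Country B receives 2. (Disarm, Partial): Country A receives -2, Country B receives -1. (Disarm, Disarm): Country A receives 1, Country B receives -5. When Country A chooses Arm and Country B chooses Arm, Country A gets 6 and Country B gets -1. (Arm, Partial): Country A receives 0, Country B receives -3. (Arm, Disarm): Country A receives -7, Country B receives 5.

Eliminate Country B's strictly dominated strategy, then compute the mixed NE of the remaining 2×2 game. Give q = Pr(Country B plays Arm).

q = 8/11

Country B's strategy Partial is strictly dominated by Arm: 2 > -1 and -1 > -3. Eliminate Partial.
In a mixed equilibrium Country A is indifferent between Disarm and Arm; this condition fixes q.
  Country A's expected payoff from Disarm: q·3 + (1−q)·1 = 2q + 1
  Country A's expected payoff from Arm: q·6 + (1−q)·(-7) = 13q - 7
  2q + 1 = 13q - 7  ⇒  -11q = -8  ⇒  q = 8/11.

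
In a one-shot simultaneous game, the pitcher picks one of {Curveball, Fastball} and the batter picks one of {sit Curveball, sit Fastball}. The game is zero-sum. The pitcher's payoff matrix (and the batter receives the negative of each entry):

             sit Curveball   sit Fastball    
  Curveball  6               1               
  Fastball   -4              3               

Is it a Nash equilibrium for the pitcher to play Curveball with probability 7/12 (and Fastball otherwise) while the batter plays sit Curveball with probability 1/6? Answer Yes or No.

Check the batter's indifference given the pitcher's mix p = 7/12:
  payoff from sit Curveball = -11/6; payoff from sit Fastball = -11/6 — equal.
Check the pitcher's indifference given the batter's mix q = 1/6:
  payoff from Curveball = 11/6; payoff from Fastball = 11/6 — equal.
Both players are indifferent, so neither can profitably deviate.

Yes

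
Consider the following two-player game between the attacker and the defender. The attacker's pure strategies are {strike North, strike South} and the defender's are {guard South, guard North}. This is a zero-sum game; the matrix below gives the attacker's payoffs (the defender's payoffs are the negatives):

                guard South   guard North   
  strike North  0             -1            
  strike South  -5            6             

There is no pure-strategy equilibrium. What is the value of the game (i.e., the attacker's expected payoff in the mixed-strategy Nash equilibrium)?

v = -5/12

In a mixed equilibrium the attacker is indifferent between strike North and strike South; this condition fixes q.
  the attacker's payoff from strike North: q·0 + (1−q)·(-1) = q - 1
  the attacker's payoff from strike South: q·(-5) + (1−q)·6 = -11q + 6
  q - 1 = -11q + 6  ⇒  12q = 7  ⇒  q = 7/12.
The value is the attacker's expected payoff against this mix (using strike North): (7/12)·0 + (5/12)·(-1) = -5/12.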